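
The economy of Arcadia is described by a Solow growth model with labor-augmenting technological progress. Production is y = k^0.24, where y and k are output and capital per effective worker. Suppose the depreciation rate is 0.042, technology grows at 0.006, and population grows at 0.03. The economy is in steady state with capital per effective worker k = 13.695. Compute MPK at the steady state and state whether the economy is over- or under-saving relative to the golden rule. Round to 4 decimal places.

over-saving; MPK ≈ 0.0328

Capital per effective worker breaks even when investment replaces (n + g + δ)·k; here n + g + δ = 0.078.
MPK = 0.24·k^(0.24−1) = 0.24·13.695^(-0.76) ≈ 0.0328.
MPK < 0.078, so the economy is dynamically inefficient (over-saving).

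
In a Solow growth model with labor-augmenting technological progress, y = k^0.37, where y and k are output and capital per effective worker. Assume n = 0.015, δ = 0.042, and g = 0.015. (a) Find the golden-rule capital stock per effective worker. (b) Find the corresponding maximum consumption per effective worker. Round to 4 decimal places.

(a) k_gold ≈ 13.4389; (b) c_gold ≈ 1.6475

Break-even investment rate: n + g + δ = 0.015 + 0.015 + 0.042 = 0.072.
Maximizing c = f(k) − (n+g+δ)·k gives f'(k) = n+g+δ, i.e. 0.37·k^(0.37−1) = 0.072, so k_gold = (0.37/0.072)^(1/0.63) ≈ 13.4389.
y_gold = 13.4389^0.37 ≈ 2.6151; c_gold = y_gold − 0.072·k_gold ≈ 1.6475.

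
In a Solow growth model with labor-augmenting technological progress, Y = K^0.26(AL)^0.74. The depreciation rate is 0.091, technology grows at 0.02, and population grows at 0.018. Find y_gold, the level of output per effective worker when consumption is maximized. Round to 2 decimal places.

y_gold ≈ 1.28

Capital per effective worker breaks even when investment replaces (n + g + δ)·k; here n + g + δ = 0.129.
Golden rule sets MPK = n+g+δ: 0.26·k^(0.26−1) = 0.129, so k_gold = (0.26/0.129)^(1/0.74) ≈ 2.5783.
Output: y_gold = k_gold^0.26 = 2.5783^0.26 ≈ 1.2792.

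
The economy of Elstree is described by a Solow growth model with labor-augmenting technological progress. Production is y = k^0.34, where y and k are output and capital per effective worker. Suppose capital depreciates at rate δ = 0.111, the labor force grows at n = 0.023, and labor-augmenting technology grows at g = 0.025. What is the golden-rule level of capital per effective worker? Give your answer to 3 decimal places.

Break-even investment rate: n + g + δ = 0.023 + 0.025 + 0.111 = 0.159.
At the golden rule the marginal product of capital equals n+g+δ: 0.34·k^(0.34−1) = 0.159. Solving, k_gold = (0.34/0.159)^(1/0.66) ≈ 3.1632.

k_gold ≈ 3.163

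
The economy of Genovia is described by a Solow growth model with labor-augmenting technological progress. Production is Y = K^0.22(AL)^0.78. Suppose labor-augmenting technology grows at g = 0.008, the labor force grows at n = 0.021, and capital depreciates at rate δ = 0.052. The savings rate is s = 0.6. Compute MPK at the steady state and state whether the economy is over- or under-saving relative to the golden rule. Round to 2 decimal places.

n + g + δ = 0.021 + 0.008 + 0.052 = 0.081.
Steady-state k*: s·k^0.22 = 0.081·k gives k* = (0.6/0.081)^(1/0.78) ≈ 13.0304.
MPK = 0.22·13.0304^(-0.78) ≈ 0.0297.
MPK < n+g+δ = 0.081, so the economy is dynamically inefficient (over-saving).

over-saving; MPK ≈ 0.03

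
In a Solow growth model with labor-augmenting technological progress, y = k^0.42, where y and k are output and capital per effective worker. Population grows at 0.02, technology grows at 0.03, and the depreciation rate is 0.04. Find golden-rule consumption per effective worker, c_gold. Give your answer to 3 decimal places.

c_gold ≈ 1.770

n + g + δ = 0.02 + 0.03 + 0.04 = 0.09.
At the golden rule the marginal product of capital equals n+g+δ: 0.42·k^(0.42−1) = 0.09. Solving, k_gold = (0.42/0.09)^(1/0.58) ≈ 14.2384.
y_gold = 14.2384^0.42 ≈ 3.0511.
c_gold = y_gold − (n+g+δ)·k_gold = 3.0511 − 0.09·14.2384 ≈ 1.7696.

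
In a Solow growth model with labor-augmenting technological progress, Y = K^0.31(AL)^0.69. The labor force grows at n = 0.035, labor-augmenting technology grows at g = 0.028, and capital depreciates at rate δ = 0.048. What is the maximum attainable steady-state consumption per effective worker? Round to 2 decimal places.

c_gold ≈ 1.09

Capital per effective worker breaks even when investment replaces (n + g + δ)·k; here n + g + δ = 0.111.
Maximizing c = f(k) − (n+g+δ)·k gives f'(k) = n+g+δ, i.e. 0.31·k^(0.31−1) = 0.111, so k_gold = (0.31/0.111)^(1/0.69) ≈ 4.4303.
y_gold = 4.4303^0.31 ≈ 1.5863.
c_gold = y_gold − (n+g+δ)·k_gold = 1.5863 − 0.111·4.4303 ≈ 1.0946.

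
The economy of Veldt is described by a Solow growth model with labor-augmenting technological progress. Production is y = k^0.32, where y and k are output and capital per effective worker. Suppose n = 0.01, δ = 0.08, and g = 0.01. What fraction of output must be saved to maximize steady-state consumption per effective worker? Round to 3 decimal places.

n + g + δ = 0.01 + 0.01 + 0.08 = 0.1.
At the golden rule MPK = n+g+δ, and in any Cobb-Douglas steady state s = (n+g+δ)·k/y = MPK·k/y = capital's share 0.32.

s_gold = 0.320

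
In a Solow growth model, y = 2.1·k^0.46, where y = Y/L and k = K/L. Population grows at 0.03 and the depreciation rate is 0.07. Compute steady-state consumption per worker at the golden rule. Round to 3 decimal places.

n + δ = 0.03 + 0.07 = 0.1.
Golden rule sets MPK = n+δ: 0.46·2.1·k^(0.46−1) = 0.1, so k_gold = (0.46·2.1/0.1)^(1/0.54) ≈ 66.6855.
y_gold = 2.1·66.6855^0.46 ≈ 14.4969.
c_gold = y_gold − (n+δ)·k_gold = 14.4969 − 0.1·66.6855 ≈ 7.8283.

c_gold ≈ 7.828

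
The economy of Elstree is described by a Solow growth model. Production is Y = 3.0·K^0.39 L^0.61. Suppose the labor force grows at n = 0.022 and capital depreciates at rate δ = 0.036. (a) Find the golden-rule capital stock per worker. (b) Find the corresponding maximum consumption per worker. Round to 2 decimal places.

Break-even investment rate: n + δ = 0.022 + 0.036 = 0.058.
At the golden rule the marginal product of capital equals n+δ: 0.39·3.0·k^(0.39−1) = 0.058. Solving, k_gold = (0.39·3.0/0.058)^(1/0.61) ≈ 137.7042.
y_gold = 3.0·137.7042^0.39 ≈ 20.4791; c_gold = y_gold − 0.058·k_gold ≈ 12.4922.

(a) k_gold ≈ 137.70; (b) c_gold ≈ 12.49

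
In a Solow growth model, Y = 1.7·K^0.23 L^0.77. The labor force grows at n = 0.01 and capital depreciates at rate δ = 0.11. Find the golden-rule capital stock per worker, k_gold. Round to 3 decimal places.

k_gold ≈ 4.637

Break-even investment rate: n + δ = 0.01 + 0.11 = 0.12.
Golden rule sets MPK = n+δ: 0.23·1.7·k^(0.23−1) = 0.12, so k_gold = (0.23·1.7/0.12)^(1/0.77) ≈ 4.6369.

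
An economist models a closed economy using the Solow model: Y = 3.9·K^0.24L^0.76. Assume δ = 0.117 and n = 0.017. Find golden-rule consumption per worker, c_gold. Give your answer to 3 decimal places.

Capital per worker breaks even when investment replaces (n + δ)·k; here n + δ = 0.134.
Setting f'(k) = n+δ gives 0.24·3.9·k^(0.24−1) = 0.134, hence k_gold = (0.24·3.9/0.134)^(1/0.76) ≈ 12.9048.
y_gold = 3.9·12.9048^0.24 ≈ 7.2052.
c_gold = y_gold − (n+δ)·k_gold = 7.2052 − 0.134·12.9048 ≈ 5.4759.

c_gold ≈ 5.476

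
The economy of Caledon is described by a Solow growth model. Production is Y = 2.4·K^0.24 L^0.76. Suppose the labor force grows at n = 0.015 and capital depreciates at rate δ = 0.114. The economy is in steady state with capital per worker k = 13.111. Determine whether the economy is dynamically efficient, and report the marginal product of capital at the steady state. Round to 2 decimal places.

Break-even investment rate: n + δ = 0.015 + 0.114 = 0.129.
MPK = 0.24·2.4·k^(0.24−1) = 0.24·2.4·13.111^(-0.76) ≈ 0.0815.
MPK < 0.129, so the economy is dynamically inefficient (over-saving).

dynamically inefficient; MPK ≈ 0.08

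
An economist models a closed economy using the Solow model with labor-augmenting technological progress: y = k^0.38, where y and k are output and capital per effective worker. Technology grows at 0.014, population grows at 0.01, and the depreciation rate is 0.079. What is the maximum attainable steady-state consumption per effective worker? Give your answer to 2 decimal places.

Break-even investment rate: n + g + δ = 0.01 + 0.014 + 0.079 = 0.103.
Setting f'(k) = n+g+δ gives 0.38·k^(0.38−1) = 0.103, hence k_gold = (0.38/0.103)^(1/0.62) ≈ 8.2116.
y_gold = 8.2116^0.38 ≈ 2.2258.
c_gold = y_gold − (n+g+δ)·k_gold = 2.2258 − 0.103·8.2116 ≈ 1.3800.

c_gold ≈ 1.38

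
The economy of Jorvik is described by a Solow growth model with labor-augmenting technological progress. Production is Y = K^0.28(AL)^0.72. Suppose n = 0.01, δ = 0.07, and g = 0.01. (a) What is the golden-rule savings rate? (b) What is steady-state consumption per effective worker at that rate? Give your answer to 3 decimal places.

(a) s_gold = 0.280; (b) c_gold ≈ 1.119

The effective depreciation rate is n + g + δ = 0.01 + 0.01 + 0.07 = 0.09.
For Cobb-Douglas, s_gold equals capital's share: s_gold = 0.28.
Golden rule sets MPK = n+g+δ: 0.28·k^(0.28−1) = 0.09, so k_gold = (0.28/0.09)^(1/0.72) ≈ 4.8373.
y_gold = 4.8373^0.28 ≈ 1.5549; c_gold = (1−0.28)·y_gold ≈ 1.1195.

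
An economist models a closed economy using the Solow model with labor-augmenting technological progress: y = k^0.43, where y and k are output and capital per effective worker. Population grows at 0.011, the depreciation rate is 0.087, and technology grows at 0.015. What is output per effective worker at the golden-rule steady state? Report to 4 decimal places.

Break-even investment rate: n + g + δ = 0.011 + 0.015 + 0.087 = 0.113.
Maximizing c = f(k) − (n+g+δ)·k gives f'(k) = n+g+δ, i.e. 0.43·k^(0.43−1) = 0.113, so k_gold = (0.43/0.113)^(1/0.57) ≈ 10.4286.
Output: y_gold = k_gold^0.43 = 10.4286^0.43 ≈ 2.7406.

y_gold ≈ 2.7406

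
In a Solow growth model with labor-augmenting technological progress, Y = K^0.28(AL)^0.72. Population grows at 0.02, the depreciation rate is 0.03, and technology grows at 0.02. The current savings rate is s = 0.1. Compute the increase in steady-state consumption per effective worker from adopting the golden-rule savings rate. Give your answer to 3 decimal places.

Δc ≈ 0.201

Break-even investment rate: n + g + δ = 0.02 + 0.02 + 0.03 = 0.07.
Current steady state (s = 0.1): k* = (0.1/0.07)^(1/0.72) ≈ 1.6411, y* = 1.6411^0.28 ≈ 1.1488, c* = (1−0.1)·1.1488 ≈ 1.0339.
Maximizing c = f(k) − (n+g+δ)·k gives f'(k) = n+g+δ, i.e. 0.28·k^(0.28−1) = 0.07, so k_gold = (0.28/0.07)^(1/0.72) ≈ 6.8580.
y_gold = 6.8580^0.28 ≈ 1.7145, c_gold = y_gold − 0.07·k_gold ≈ 1.2344.
Gain: Δc = 1.2344 − 1.0339 ≈ 0.2005.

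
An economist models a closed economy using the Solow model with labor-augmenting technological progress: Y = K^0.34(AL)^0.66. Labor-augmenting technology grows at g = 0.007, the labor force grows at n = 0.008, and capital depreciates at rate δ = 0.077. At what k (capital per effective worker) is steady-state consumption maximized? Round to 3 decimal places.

k_gold ≈ 7.247

Capital per effective worker breaks even when investment replaces (n + g + δ)·k; here n + g + δ = 0.092.
Golden rule sets MPK = n+g+δ: 0.34·k^(0.34−1) = 0.092, so k_gold = (0.34/0.092)^(1/0.66) ≈ 7.2467.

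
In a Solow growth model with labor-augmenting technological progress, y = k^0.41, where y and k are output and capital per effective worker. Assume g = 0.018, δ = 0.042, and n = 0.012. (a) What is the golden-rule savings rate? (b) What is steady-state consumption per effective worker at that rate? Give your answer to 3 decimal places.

(a) s_gold = 0.410; (b) c_gold ≈ 1.976

The effective depreciation rate is n + g + δ = 0.012 + 0.018 + 0.042 = 0.072.
For Cobb-Douglas, s_gold equals capital's share: s_gold = 0.41.
Setting f'(k) = n+g+δ gives 0.41·k^(0.41−1) = 0.072, hence k_gold = (0.41/0.072)^(1/0.59) ≈ 19.0733.
y_gold = 19.0733^0.41 ≈ 3.3495; c_gold = (1−0.41)·y_gold ≈ 1.9762.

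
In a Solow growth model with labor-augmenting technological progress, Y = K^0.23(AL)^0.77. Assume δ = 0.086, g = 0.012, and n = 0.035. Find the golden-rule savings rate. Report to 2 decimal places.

s_gold = 0.23

n + g + δ = 0.035 + 0.012 + 0.086 = 0.133.
At the golden rule MPK = n+g+δ, and in any Cobb-Douglas steady state s = (n+g+δ)·k/y = MPK·k/y = capital's share 0.23.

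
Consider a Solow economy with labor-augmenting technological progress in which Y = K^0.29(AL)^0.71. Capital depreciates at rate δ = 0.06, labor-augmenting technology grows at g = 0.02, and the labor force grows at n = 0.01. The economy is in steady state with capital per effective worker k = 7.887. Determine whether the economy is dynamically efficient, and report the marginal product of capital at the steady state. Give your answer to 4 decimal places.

dynamically inefficient; MPK ≈ 0.0669

The effective depreciation rate is n + g + δ = 0.01 + 0.02 + 0.06 = 0.09.
MPK = 0.29·k^(0.29−1) = 0.29·7.887^(-0.71) ≈ 0.0669.
MPK < 0.09, so the economy is dynamically inefficient (over-saving).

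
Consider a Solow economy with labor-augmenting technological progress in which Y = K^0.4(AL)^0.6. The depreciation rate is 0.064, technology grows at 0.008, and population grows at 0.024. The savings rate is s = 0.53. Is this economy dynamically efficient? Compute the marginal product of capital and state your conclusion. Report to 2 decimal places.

The effective depreciation rate is n + g + δ = 0.024 + 0.008 + 0.064 = 0.096.
Steady-state k*: s·k^0.4 = 0.096·k gives k* = (0.53/0.096)^(1/0.6) ≈ 17.2454.
MPK = 0.4·17.2454^(-0.6) ≈ 0.0725.
MPK < n+g+δ = 0.096, so the economy is dynamically inefficient (over-saving).

dynamically inefficient; MPK ≈ 0.07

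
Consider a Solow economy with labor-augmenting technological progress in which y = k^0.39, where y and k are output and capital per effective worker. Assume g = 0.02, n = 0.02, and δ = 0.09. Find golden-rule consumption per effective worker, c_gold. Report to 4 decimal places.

Break-even investment rate: n + g + δ = 0.02 + 0.02 + 0.09 = 0.13.
At the golden rule the marginal product of capital equals n+g+δ: 0.39·k^(0.39−1) = 0.13. Solving, k_gold = (0.39/0.13)^(1/0.61) ≈ 6.0557.
y_gold = 6.0557^0.39 ≈ 2.0186.
c_gold = y_gold − (n+g+δ)·k_gold = 2.0186 − 0.13·6.0557 ≈ 1.2313.

c_gold ≈ 1.2313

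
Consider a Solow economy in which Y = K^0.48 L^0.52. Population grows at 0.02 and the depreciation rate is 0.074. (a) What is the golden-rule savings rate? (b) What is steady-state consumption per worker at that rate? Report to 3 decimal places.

Capital per worker breaks even when investment replaces (n + δ)·k; here n + δ = 0.094.
For Cobb-Douglas, s_gold equals capital's share: s_gold = 0.48.
Setting f'(k) = n+δ gives 0.48·k^(0.48−1) = 0.094, hence k_gold = (0.48/0.094)^(1/0.52) ≈ 23.0015.
y_gold = 23.0015^0.48 ≈ 4.5045; c_gold = (1−0.48)·y_gold ≈ 2.3423.

(a) s_gold = 0.480; (b) c_gold ≈ 2.342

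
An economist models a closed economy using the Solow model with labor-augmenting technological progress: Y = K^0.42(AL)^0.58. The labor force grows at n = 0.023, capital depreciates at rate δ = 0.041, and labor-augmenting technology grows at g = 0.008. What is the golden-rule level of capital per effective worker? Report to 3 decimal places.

n + g + δ = 0.023 + 0.008 + 0.041 = 0.072.
Maximizing c = f(k) − (n+g+δ)·k gives f'(k) = n+g+δ, i.e. 0.42·k^(0.42−1) = 0.072, so k_gold = (0.42/0.072)^(1/0.58) ≈ 20.9193.

k_gold ≈ 20.919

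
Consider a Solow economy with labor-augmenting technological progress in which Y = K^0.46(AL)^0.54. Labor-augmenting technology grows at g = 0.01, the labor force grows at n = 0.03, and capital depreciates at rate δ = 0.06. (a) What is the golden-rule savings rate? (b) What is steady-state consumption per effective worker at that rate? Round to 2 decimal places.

n + g + δ = 0.03 + 0.01 + 0.06 = 0.1.
For Cobb-Douglas, s_gold equals capital's share: s_gold = 0.46.
Golden rule sets MPK = n+g+δ: 0.46·k^(0.46−1) = 0.1, so k_gold = (0.46/0.1)^(1/0.54) ≈ 16.8783.
y_gold = 16.8783^0.46 ≈ 3.6692; c_gold = (1−0.46)·y_gold ≈ 1.9814.

(a) s_gold = 0.46; (b) c_gold ≈ 1.98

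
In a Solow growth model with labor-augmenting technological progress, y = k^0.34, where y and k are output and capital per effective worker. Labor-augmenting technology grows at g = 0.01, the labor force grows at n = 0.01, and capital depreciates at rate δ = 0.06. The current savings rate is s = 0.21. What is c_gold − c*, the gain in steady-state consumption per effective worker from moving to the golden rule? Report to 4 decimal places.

The effective depreciation rate is n + g + δ = 0.01 + 0.01 + 0.06 = 0.08.
Current steady state (s = 0.21): k* = (0.21/0.08)^(1/0.66) ≈ 4.3156, y* = 4.3156^0.34 ≈ 1.6441, c* = (1−0.21)·1.6441 ≈ 1.2988.
Golden rule sets MPK = n+g+δ: 0.34·k^(0.34−1) = 0.08, so k_gold = (0.34/0.08)^(1/0.66) ≈ 8.9558.
y_gold = 8.9558^0.34 ≈ 2.1072, c_gold = y_gold − 0.08·k_gold ≈ 1.3908.
Gain: Δc = 1.3908 − 1.2988 ≈ 0.0920.

Δc ≈ 0.0920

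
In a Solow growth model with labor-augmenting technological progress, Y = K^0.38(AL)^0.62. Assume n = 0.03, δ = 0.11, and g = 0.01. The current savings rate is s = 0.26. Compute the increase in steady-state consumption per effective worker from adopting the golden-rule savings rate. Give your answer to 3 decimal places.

The effective depreciation rate is n + g + δ = 0.03 + 0.01 + 0.11 = 0.15.
Current steady state (s = 0.26): k* = (0.26/0.15)^(1/0.62) ≈ 2.4283, y* = 2.4283^0.38 ≈ 1.4009, c* = (1−0.26)·1.4009 ≈ 1.0367.
Golden rule sets MPK = n+g+δ: 0.38·k^(0.38−1) = 0.15, so k_gold = (0.38/0.15)^(1/0.62) ≈ 4.4783.
y_gold = 4.4783^0.38 ≈ 1.7678, c_gold = y_gold − 0.15·k_gold ≈ 1.0960.
Gain: Δc = 1.0960 − 1.0367 ≈ 0.0593.

Δc ≈ 0.059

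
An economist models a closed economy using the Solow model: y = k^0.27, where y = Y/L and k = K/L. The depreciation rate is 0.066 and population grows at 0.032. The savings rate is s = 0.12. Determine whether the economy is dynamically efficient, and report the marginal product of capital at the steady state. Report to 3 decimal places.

dynamically efficient; MPK ≈ 0.221

Break-even investment rate: n + δ = 0.032 + 0.066 = 0.098.
Steady-state k*: s·k^0.27 = 0.098·k gives k* = (0.12/0.098)^(1/0.73) ≈ 1.3197.
MPK = 0.27·1.3197^(-0.73) ≈ 0.2205.
MPK > n+δ = 0.098, so the economy is dynamically efficient (under-saving).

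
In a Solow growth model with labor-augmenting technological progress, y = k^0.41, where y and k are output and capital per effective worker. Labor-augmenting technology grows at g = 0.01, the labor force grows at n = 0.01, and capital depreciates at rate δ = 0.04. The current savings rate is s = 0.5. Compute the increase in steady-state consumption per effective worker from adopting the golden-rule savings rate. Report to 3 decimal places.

Δc ≈ 0.061

Break-even investment rate: n + g + δ = 0.01 + 0.01 + 0.04 = 0.06.
Current steady state (s = 0.5): k* = (0.5/0.06)^(1/0.59) ≈ 36.3672, y* = 36.3672^0.41 ≈ 4.3641, c* = (1−0.5)·4.3641 ≈ 2.1820.
Maximizing c = f(k) − (n+g+δ)·k gives f'(k) = n+g+δ, i.e. 0.41·k^(0.41−1) = 0.06, so k_gold = (0.41/0.06)^(1/0.59) ≈ 25.9795.
y_gold = 25.9795^0.41 ≈ 3.8019, c_gold = y_gold − 0.06·k_gold ≈ 2.2431.
Gain: Δc = 2.2431 − 2.1820 ≈ 0.0611.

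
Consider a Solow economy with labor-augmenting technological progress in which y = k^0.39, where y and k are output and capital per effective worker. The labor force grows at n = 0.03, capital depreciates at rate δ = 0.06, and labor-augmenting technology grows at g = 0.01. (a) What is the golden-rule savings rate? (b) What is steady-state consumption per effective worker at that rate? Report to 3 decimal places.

n + g + δ = 0.03 + 0.01 + 0.06 = 0.1.
For Cobb-Douglas, s_gold equals capital's share: s_gold = 0.39.
Setting f'(k) = n+g+δ gives 0.39·k^(0.39−1) = 0.1, hence k_gold = (0.39/0.1)^(1/0.61) ≈ 9.3102.
y_gold = 9.3102^0.39 ≈ 2.3872; c_gold = (1−0.39)·y_gold ≈ 1.4562.

(a) s_gold = 0.390; (b) c_gold ≈ 1.456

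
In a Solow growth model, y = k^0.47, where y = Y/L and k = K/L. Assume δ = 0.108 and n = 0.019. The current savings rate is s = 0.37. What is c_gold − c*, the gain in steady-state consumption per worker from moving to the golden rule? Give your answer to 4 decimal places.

The effective depreciation rate is n + δ = 0.019 + 0.108 = 0.127.
Current steady state (s = 0.37): k* = (0.37/0.127)^(1/0.53) ≈ 7.5201, y* = 7.5201^0.47 ≈ 2.5812, c* = (1−0.37)·2.5812 ≈ 1.6262.
Setting f'(k) = n+δ gives 0.47·k^(0.47−1) = 0.127, hence k_gold = (0.47/0.127)^(1/0.53) ≈ 11.8101.
y_gold = 11.8101^0.47 ≈ 3.1912, c_gold = y_gold − 0.127·k_gold ≈ 1.6914.
Gain: Δc = 1.6914 − 1.6262 ≈ 0.0652.

Δc ≈ 0.0652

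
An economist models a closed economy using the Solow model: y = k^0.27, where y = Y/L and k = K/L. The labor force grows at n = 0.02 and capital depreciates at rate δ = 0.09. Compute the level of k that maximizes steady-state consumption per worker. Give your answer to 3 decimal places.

n + δ = 0.02 + 0.09 = 0.11.
Golden rule sets MPK = n+δ: 0.27·k^(0.27−1) = 0.11, so k_gold = (0.27/0.11)^(1/0.73) ≈ 3.4214.

k_gold ≈ 3.421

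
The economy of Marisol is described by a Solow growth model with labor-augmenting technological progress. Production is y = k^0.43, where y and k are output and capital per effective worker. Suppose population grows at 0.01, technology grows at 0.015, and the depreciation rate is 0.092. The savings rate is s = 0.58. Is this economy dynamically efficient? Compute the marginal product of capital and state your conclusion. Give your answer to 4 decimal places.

Capital per effective worker breaks even when investment replaces (n + g + δ)·k; here n + g + δ = 0.117.
Steady-state k*: s·k^0.43 = 0.117·k gives k* = (0.58/0.117)^(1/0.57) ≈ 16.5853.
MPK = 0.43·16.5853^(-0.57) ≈ 0.0867.
MPK < n+g+δ = 0.117, so the economy is dynamically inefficient (over-saving).

dynamically inefficient; MPK ≈ 0.0867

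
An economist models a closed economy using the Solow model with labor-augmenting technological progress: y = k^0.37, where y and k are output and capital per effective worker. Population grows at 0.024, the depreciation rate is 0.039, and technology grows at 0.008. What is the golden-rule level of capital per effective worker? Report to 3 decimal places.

k_gold ≈ 13.741

Break-even investment rate: n + g + δ = 0.024 + 0.008 + 0.039 = 0.071.
At the golden rule the marginal product of capital equals n+g+δ: 0.37·k^(0.37−1) = 0.071. Solving, k_gold = (0.37/0.071)^(1/0.63) ≈ 13.7406.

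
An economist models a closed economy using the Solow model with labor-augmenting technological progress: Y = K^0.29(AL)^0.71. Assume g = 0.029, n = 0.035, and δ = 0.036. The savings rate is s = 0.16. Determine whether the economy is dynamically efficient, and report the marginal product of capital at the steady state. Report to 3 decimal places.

dynamically efficient; MPK ≈ 0.181

n + g + δ = 0.035 + 0.029 + 0.036 = 0.1.
Steady-state k*: s·k^0.29 = 0.1·k gives k* = (0.16/0.1)^(1/0.71) ≈ 1.9386.
MPK = 0.29·1.9386^(-0.71) ≈ 0.1812.
MPK > n+g+δ = 0.1, so the economy is dynamically efficient (under-saving).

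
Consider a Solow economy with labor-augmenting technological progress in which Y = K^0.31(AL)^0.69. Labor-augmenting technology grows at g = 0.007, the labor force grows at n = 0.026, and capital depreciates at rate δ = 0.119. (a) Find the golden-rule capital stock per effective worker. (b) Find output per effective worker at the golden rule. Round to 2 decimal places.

Break-even investment rate: n + g + δ = 0.026 + 0.007 + 0.119 = 0.152.
Setting f'(k) = n+g+δ gives 0.31·k^(0.31−1) = 0.152, hence k_gold = (0.31/0.152)^(1/0.69) ≈ 2.8092.
y_gold = 2.8092^0.31 ≈ 1.3774.

(a) k_gold ≈ 2.81; (b) y_gold ≈ 1.38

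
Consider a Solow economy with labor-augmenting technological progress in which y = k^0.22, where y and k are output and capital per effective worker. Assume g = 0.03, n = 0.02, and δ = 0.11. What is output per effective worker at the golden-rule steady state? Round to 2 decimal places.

y_gold ≈ 1.09

The effective depreciation rate is n + g + δ = 0.02 + 0.03 + 0.11 = 0.16.
Setting f'(k) = n+g+δ gives 0.22·k^(0.22−1) = 0.16, hence k_gold = (0.22/0.16)^(1/0.78) ≈ 1.5042.
Output: y_gold = k_gold^0.22 = 1.5042^0.22 ≈ 1.0940.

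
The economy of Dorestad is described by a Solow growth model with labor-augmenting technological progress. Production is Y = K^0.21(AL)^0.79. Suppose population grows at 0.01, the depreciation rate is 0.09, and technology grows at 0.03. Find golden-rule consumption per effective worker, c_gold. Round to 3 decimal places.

n + g + δ = 0.01 + 0.03 + 0.09 = 0.13.
Golden rule sets MPK = n+g+δ: 0.21·k^(0.21−1) = 0.13, so k_gold = (0.21/0.13)^(1/0.79) ≈ 1.8350.
y_gold = 1.8350^0.21 ≈ 1.1360.
c_gold = y_gold − (n+g+δ)·k_gold = 1.1360 − 0.13·1.8350 ≈ 0.8974.

c_gold ≈ 0.897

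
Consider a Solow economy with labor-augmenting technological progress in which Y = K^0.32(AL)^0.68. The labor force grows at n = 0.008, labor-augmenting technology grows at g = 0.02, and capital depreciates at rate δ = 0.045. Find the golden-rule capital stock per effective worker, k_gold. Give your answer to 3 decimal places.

n + g + δ = 0.008 + 0.02 + 0.045 = 0.073.
Maximizing c = f(k) − (n+g+δ)·k gives f'(k) = n+g+δ, i.e. 0.32·k^(0.32−1) = 0.073, so k_gold = (0.32/0.073)^(1/0.68) ≈ 8.7875.

k_gold ≈ 8.787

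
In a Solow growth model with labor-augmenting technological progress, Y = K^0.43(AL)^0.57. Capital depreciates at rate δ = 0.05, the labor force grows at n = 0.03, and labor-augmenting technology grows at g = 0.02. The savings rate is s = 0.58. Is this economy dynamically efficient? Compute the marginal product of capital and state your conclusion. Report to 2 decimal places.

The effective depreciation rate is n + g + δ = 0.03 + 0.02 + 0.05 = 0.1.
Steady-state k*: s·k^0.43 = 0.1·k gives k* = (0.58/0.1)^(1/0.57) ≈ 21.8448.
MPK = 0.43·21.8448^(-0.57) ≈ 0.0741.
MPK < n+g+δ = 0.1, so the economy is dynamically inefficient (over-saving).

dynamically inefficient; MPK ≈ 0.07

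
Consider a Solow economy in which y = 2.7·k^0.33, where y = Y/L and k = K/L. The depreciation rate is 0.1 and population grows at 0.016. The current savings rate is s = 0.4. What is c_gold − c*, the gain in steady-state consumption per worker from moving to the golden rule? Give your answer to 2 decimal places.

Δc ≈ 0.08

Break-even investment rate: n + δ = 0.016 + 0.1 = 0.116.
Current steady state (s = 0.4): k* = (0.4·2.7/0.116)^(1/0.67) ≈ 27.9394, y* = 2.7·27.9394^0.33 ≈ 8.1024, c* = (1−0.4)·8.1024 ≈ 4.8615.
Golden rule sets MPK = n+δ: 0.33·2.7·k^(0.33−1) = 0.116, so k_gold = (0.33·2.7/0.116)^(1/0.67) ≈ 20.9663.
y_gold = 2.7·20.9663^0.33 ≈ 7.3700, c_gold = y_gold − 0.116·k_gold ≈ 4.9379.
Gain: Δc = 4.9379 − 4.8615 ≈ 0.0764.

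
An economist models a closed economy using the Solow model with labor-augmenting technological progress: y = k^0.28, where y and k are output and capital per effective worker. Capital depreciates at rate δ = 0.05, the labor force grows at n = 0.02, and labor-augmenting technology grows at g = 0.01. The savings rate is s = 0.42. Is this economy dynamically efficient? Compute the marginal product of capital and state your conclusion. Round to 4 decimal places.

The effective depreciation rate is n + g + δ = 0.02 + 0.01 + 0.05 = 0.08.
Steady-state k*: s·k^0.28 = 0.08·k gives k* = (0.42/0.08)^(1/0.72) ≈ 10.0051.
MPK = 0.28·10.0051^(-0.72) ≈ 0.0533.
MPK < n+g+δ = 0.08, so the economy is dynamically inefficient (over-saving).

dynamically inefficient; MPK ≈ 0.0533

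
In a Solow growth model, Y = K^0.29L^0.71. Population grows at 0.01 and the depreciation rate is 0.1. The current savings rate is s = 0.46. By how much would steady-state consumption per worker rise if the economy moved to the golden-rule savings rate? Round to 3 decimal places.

Δc ≈ 0.086

Capital per worker breaks even when investment replaces (n + δ)·k; here n + δ = 0.11.
Current steady state (s = 0.46): k* = (0.46/0.11)^(1/0.71) ≈ 7.5017, y* = 7.5017^0.29 ≈ 1.7939, c* = (1−0.46)·1.7939 ≈ 0.9687.
Maximizing c = f(k) − (n+δ)·k gives f'(k) = n+δ, i.e. 0.29·k^(0.29−1) = 0.11, so k_gold = (0.29/0.11)^(1/0.71) ≈ 3.9171.
y_gold = 3.9171^0.29 ≈ 1.4858, c_gold = y_gold − 0.11·k_gold ≈ 1.0549.
Gain: Δc = 1.0549 − 0.9687 ≈ 0.0862.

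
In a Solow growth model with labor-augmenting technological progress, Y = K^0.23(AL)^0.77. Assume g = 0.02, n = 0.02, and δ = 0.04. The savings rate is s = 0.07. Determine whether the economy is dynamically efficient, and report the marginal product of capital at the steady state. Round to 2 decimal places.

dynamically efficient; MPK ≈ 0.26

n + g + δ = 0.02 + 0.02 + 0.04 = 0.08.
Steady-state k*: s·k^0.23 = 0.08·k gives k* = (0.07/0.08)^(1/0.77) ≈ 0.8408.
MPK = 0.23·0.8408^(-0.77) ≈ 0.2629.
MPK > n+g+δ = 0.08, so the economy is dynamically efficient (under-saving).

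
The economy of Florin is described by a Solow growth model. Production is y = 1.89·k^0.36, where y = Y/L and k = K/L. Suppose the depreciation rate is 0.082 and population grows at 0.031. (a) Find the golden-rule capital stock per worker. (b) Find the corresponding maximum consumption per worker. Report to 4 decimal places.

Break-even investment rate: n + δ = 0.031 + 0.082 = 0.113.
Maximizing c = f(k) − (n+δ)·k gives f'(k) = n+δ, i.e. 0.36·1.89·k^(0.36−1) = 0.113, so k_gold = (0.36·1.89/0.113)^(1/0.64) ≈ 16.5295.
y_gold = 1.89·16.5295^0.36 ≈ 5.1884; c_gold = y_gold − 0.113·k_gold ≈ 3.3206.

(a) k_gold ≈ 16.5295; (b) c_gold ≈ 3.3206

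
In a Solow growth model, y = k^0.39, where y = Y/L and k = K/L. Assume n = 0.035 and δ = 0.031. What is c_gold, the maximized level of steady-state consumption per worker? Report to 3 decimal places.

c_gold ≈ 1.899

Capital per worker breaks even when investment replaces (n + δ)·k; here n + δ = 0.066.
Golden rule sets MPK = n+δ: 0.39·k^(0.39−1) = 0.066, so k_gold = (0.39/0.066)^(1/0.61) ≈ 18.3987.
y_gold = 18.3987^0.39 ≈ 3.1136.
c_gold = y_gold − (n+δ)·k_gold = 3.1136 − 0.066·18.3987 ≈ 1.8993.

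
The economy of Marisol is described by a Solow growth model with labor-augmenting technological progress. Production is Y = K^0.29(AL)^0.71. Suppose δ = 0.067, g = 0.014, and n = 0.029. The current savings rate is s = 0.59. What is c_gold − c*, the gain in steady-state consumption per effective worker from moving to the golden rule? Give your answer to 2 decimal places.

Δc ≈ 0.24

Break-even investment rate: n + g + δ = 0.029 + 0.014 + 0.067 = 0.11.
Current steady state (s = 0.59): k* = (0.59/0.11)^(1/0.71) ≈ 10.6514, y* = 10.6514^0.29 ≈ 1.9859, c* = (1−0.59)·1.9859 ≈ 0.8142.
Golden rule sets MPK = n+g+δ: 0.29·k^(0.29−1) = 0.11, so k_gold = (0.29/0.11)^(1/0.71) ≈ 3.9171.
y_gold = 3.9171^0.29 ≈ 1.4858, c_gold = y_gold − 0.11·k_gold ≈ 1.0549.
Gain: Δc = 1.0549 − 0.8142 ≈ 0.2407.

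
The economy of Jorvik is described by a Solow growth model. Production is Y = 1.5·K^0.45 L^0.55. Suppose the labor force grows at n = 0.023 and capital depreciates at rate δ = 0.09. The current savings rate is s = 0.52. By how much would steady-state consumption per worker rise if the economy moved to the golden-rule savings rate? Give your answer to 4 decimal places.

Δc ≈ 0.0630

n + δ = 0.023 + 0.09 = 0.113.
Current steady state (s = 0.52): k* = (0.52·1.5/0.113)^(1/0.55) ≈ 33.5339, y* = 1.5·33.5339^0.45 ≈ 7.2872, c* = (1−0.52)·7.2872 ≈ 3.4978.
Maximizing c = f(k) − (n+δ)·k gives f'(k) = n+δ, i.e. 0.45·1.5·k^(0.45−1) = 0.113, so k_gold = (0.45·1.5/0.113)^(1/0.55) ≈ 25.7821.
y_gold = 1.5·25.7821^0.45 ≈ 6.4742, c_gold = y_gold − 0.113·k_gold ≈ 3.5608.
Gain: Δc = 3.5608 − 3.4978 ≈ 0.0630.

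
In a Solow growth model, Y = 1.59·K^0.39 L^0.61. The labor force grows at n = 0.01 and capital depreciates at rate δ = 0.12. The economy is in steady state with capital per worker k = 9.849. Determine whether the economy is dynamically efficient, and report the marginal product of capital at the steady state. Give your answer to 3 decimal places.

dynamically efficient; MPK ≈ 0.154

n + δ = 0.01 + 0.12 = 0.13.
MPK = 0.39·1.59·k^(0.39−1) = 0.39·1.59·9.849^(-0.61) ≈ 0.1536.
MPK > 0.13, so the economy is dynamically efficient (under-saving).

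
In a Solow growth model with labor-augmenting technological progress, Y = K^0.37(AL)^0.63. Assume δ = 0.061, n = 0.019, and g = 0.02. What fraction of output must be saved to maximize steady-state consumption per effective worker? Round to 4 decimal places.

n + g + δ = 0.019 + 0.02 + 0.061 = 0.1.
At the golden rule MPK = n+g+δ, and in any Cobb-Douglas steady state s = (n+g+δ)·k/y = MPK·k/y = capital's share 0.37.

s_gold = 0.3700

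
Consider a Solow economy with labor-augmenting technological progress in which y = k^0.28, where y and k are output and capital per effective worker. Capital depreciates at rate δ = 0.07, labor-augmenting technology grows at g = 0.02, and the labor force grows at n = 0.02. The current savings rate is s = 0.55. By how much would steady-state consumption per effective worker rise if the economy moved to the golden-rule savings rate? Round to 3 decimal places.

Capital per effective worker breaks even when investment replaces (n + g + δ)·k; here n + g + δ = 0.11.
Current steady state (s = 0.55): k* = (0.55/0.11)^(1/0.72) ≈ 9.3496, y* = 9.3496^0.28 ≈ 1.8699, c* = (1−0.55)·1.8699 ≈ 0.8415.
At the golden rule the marginal product of capital equals n+g+δ: 0.28·k^(0.28−1) = 0.11. Solving, k_gold = (0.28/0.11)^(1/0.72) ≈ 3.6607.
y_gold = 3.6607^0.28 ≈ 1.4381, c_gold = y_gold − 0.11·k_gold ≈ 1.0355.
Gain: Δc = 1.0355 − 0.8415 ≈ 0.1940.

Δc ≈ 0.194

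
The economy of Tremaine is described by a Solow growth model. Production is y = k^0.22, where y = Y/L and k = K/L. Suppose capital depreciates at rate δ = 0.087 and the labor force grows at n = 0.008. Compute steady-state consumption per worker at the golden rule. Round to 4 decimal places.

c_gold ≈ 0.9885

Break-even investment rate: n + δ = 0.008 + 0.087 = 0.095.
Setting f'(k) = n+δ gives 0.22·k^(0.22−1) = 0.095, hence k_gold = (0.22/0.095)^(1/0.78) ≈ 2.9347.
y_gold = 2.9347^0.22 ≈ 1.2673.
c_gold = y_gold − (n+δ)·k_gold = 1.2673 − 0.095·2.9347 ≈ 0.9885.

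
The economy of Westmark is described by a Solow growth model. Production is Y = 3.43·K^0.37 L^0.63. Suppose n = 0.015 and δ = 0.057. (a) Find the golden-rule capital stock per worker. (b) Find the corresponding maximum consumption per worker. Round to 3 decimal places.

Break-even investment rate: n + δ = 0.015 + 0.057 = 0.072.
Maximizing c = f(k) − (n+δ)·k gives f'(k) = n+δ, i.e. 0.37·3.43·k^(0.37−1) = 0.072, so k_gold = (0.37·3.43/0.072)^(1/0.63) ≈ 95.0686.
y_gold = 3.43·95.0686^0.37 ≈ 18.4998; c_gold = y_gold − 0.072·k_gold ≈ 11.6549.

(a) k_gold ≈ 95.069; (b) c_gold ≈ 11.655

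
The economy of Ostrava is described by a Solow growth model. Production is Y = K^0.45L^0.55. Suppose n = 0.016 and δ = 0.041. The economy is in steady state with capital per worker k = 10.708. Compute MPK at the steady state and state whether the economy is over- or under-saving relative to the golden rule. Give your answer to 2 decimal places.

n + δ = 0.016 + 0.041 = 0.057.
MPK = 0.45·k^(0.45−1) = 0.45·10.708^(-0.55) ≈ 0.1221.
MPK > 0.057, so the economy is dynamically efficient (under-saving).

under-saving; MPK ≈ 0.12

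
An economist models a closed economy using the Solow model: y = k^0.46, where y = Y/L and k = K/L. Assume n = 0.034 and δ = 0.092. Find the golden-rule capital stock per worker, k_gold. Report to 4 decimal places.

Break-even investment rate: n + δ = 0.034 + 0.092 = 0.126.
Golden rule sets MPK = n+δ: 0.46·k^(0.46−1) = 0.126, so k_gold = (0.46/0.126)^(1/0.54) ≈ 11.0017.

k_gold ≈ 11.0017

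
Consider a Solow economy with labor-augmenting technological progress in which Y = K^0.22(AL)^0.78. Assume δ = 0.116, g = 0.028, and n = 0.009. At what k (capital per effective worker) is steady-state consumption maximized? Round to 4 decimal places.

Capital per effective worker breaks even when investment replaces (n + g + δ)·k; here n + g + δ = 0.153.
At the golden rule the marginal product of capital equals n+g+δ: 0.22·k^(0.22−1) = 0.153. Solving, k_gold = (0.22/0.153)^(1/0.78) ≈ 1.5930.

k_gold ≈ 1.5930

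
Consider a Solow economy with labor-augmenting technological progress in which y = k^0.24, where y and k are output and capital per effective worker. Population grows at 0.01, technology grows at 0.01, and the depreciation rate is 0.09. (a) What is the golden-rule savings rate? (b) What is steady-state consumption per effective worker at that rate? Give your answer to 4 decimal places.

Break-even investment rate: n + g + δ = 0.01 + 0.01 + 0.09 = 0.11.
For Cobb-Douglas, s_gold equals capital's share: s_gold = 0.24.
At the golden rule the marginal product of capital equals n+g+δ: 0.24·k^(0.24−1) = 0.11. Solving, k_gold = (0.24/0.11)^(1/0.76) ≈ 2.7913.
y_gold = 2.7913^0.24 ≈ 1.2794; c_gold = (1−0.24)·y_gold ≈ 0.9723.

(a) s_gold = 0.2400; (b) c_gold ≈ 0.9723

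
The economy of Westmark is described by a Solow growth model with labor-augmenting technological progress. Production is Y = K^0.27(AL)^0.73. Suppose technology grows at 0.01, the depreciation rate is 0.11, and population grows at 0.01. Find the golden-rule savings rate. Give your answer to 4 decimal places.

Break-even investment rate: n + g + δ = 0.01 + 0.01 + 0.11 = 0.13.
At the golden rule MPK = n+g+δ, and in any Cobb-Douglas steady state s = (n+g+δ)·k/y = MPK·k/y = capital's share 0.27.

s_gold = 0.2700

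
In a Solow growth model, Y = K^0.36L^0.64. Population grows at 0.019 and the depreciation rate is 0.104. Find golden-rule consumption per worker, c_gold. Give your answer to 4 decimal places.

Break-even investment rate: n + δ = 0.019 + 0.104 = 0.123.
Golden rule sets MPK = n+δ: 0.36·k^(0.36−1) = 0.123, so k_gold = (0.36/0.123)^(1/0.64) ≈ 5.3548.
y_gold = 5.3548^0.36 ≈ 1.8296.
c_gold = y_gold − (n+δ)·k_gold = 1.8296 − 0.123·5.3548 ≈ 1.1709.

c_gold ≈ 1.1709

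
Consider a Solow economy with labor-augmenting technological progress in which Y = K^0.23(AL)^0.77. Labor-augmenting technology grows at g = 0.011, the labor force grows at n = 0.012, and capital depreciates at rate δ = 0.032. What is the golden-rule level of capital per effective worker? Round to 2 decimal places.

k_gold ≈ 6.41

n + g + δ = 0.012 + 0.011 + 0.032 = 0.055.
Golden rule sets MPK = n+g+δ: 0.23·k^(0.23−1) = 0.055, so k_gold = (0.23/0.055)^(1/0.77) ≈ 6.4116.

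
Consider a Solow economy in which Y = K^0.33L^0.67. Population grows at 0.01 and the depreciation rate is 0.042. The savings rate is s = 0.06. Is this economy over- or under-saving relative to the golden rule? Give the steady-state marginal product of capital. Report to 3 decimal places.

Capital per worker breaks even when investment replaces (n + δ)·k; here n + δ = 0.052.
Steady-state k*: s·k^0.33 = 0.052·k gives k* = (0.06/0.052)^(1/0.67) ≈ 1.2381.
MPK = 0.33·1.2381^(-0.67) ≈ 0.2860.
MPK > n+δ = 0.052, so the economy is dynamically efficient (under-saving).

under-saving; MPK ≈ 0.286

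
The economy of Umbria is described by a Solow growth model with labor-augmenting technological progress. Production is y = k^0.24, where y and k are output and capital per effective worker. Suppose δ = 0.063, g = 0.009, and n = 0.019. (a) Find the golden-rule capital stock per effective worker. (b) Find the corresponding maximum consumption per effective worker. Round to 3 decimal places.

The effective depreciation rate is n + g + δ = 0.019 + 0.009 + 0.063 = 0.091.
Maximizing c = f(k) − (n+g+δ)·k gives f'(k) = n+g+δ, i.e. 0.24·k^(0.24−1) = 0.091, so k_gold = (0.24/0.091)^(1/0.76) ≈ 3.5824.
y_gold = 3.5824^0.24 ≈ 1.3583; c_gold = y_gold − 0.091·k_gold ≈ 1.0323.

(a) k_gold ≈ 3.582; (b) c_gold ≈ 1.032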